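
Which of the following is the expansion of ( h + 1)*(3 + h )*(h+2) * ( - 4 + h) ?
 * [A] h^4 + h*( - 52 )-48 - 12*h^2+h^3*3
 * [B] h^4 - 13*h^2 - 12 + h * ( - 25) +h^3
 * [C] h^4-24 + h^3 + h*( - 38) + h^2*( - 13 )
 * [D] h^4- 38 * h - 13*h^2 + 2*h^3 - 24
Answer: D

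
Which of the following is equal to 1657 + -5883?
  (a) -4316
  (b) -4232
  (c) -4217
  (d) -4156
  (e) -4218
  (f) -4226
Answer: f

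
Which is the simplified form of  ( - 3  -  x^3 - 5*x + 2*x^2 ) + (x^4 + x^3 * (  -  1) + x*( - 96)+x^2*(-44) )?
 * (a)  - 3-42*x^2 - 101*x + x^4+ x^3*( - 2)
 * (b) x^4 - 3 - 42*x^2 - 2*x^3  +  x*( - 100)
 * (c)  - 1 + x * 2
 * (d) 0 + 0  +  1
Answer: a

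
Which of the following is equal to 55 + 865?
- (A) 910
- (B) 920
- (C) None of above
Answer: B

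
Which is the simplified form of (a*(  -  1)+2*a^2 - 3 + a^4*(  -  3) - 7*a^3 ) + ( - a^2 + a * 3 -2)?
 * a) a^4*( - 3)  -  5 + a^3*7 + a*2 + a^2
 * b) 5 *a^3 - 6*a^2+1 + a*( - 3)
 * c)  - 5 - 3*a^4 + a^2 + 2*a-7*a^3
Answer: c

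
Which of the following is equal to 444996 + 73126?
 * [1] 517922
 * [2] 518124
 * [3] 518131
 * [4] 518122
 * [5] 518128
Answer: 4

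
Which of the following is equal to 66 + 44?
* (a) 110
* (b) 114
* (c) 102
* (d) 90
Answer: a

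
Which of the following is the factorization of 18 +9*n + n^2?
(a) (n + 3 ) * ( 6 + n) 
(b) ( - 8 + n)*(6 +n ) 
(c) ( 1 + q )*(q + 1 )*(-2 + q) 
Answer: a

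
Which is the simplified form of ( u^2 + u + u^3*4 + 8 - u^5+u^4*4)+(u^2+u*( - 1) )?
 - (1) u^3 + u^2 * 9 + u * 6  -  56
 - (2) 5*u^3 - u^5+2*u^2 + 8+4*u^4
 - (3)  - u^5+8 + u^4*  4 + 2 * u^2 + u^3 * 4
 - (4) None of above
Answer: 3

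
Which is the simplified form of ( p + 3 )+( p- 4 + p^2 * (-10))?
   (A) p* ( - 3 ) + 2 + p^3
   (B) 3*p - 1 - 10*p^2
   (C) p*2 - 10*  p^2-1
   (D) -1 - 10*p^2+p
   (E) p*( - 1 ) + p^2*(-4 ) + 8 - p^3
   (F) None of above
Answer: C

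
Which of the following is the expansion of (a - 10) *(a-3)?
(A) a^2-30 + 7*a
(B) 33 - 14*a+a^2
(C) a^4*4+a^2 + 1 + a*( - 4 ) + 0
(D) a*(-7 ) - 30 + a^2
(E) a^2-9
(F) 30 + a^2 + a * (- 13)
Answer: F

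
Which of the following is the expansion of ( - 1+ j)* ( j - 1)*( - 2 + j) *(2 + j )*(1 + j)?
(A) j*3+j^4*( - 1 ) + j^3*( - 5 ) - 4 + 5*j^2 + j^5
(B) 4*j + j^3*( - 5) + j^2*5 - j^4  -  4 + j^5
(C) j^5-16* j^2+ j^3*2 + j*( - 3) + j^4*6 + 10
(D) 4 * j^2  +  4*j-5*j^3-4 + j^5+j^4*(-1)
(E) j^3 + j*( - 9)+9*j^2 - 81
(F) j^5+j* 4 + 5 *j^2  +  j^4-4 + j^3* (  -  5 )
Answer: B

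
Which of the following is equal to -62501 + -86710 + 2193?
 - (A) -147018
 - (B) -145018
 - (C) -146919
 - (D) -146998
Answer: A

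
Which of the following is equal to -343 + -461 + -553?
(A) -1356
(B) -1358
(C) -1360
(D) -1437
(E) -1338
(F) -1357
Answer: F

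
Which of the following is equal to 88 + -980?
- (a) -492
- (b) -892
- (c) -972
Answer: b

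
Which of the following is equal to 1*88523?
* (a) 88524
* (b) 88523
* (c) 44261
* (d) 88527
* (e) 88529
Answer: b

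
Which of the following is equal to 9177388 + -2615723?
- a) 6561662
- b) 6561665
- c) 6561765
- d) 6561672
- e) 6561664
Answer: b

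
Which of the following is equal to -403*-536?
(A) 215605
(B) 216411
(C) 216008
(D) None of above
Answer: C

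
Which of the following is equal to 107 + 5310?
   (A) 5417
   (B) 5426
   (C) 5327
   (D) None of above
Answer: A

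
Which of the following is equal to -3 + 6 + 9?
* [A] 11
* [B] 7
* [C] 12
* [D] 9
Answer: C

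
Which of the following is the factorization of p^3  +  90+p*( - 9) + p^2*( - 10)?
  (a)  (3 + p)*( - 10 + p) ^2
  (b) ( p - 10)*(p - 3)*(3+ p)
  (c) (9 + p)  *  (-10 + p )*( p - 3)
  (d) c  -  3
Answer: b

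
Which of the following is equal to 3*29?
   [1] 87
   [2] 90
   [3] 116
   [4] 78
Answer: 1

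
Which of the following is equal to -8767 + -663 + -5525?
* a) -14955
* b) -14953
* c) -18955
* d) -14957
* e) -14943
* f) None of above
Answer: a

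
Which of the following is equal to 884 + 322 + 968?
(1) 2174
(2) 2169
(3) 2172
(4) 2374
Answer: 1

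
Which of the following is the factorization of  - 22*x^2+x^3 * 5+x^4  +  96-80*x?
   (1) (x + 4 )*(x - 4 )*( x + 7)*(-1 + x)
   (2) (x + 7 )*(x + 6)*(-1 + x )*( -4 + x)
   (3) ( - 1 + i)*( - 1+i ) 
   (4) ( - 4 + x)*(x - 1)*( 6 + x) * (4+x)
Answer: 4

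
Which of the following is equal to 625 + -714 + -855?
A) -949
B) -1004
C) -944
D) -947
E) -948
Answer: C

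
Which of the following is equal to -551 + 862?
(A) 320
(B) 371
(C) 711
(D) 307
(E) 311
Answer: E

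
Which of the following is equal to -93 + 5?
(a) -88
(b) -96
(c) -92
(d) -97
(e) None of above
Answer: a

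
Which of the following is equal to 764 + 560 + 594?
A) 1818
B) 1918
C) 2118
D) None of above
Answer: B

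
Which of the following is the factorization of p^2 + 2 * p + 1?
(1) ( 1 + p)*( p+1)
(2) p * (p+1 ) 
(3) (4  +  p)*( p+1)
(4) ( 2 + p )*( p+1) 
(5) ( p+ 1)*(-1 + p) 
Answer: 1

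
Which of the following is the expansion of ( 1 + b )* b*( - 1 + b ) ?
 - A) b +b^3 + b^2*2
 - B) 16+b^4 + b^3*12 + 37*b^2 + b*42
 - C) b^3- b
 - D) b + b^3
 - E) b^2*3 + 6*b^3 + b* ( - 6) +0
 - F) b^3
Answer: C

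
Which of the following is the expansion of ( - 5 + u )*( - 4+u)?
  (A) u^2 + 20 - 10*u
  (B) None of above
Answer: B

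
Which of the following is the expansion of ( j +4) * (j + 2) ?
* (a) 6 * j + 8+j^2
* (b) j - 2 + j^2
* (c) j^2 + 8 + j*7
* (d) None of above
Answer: a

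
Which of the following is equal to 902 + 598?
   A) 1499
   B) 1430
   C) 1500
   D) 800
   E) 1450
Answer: C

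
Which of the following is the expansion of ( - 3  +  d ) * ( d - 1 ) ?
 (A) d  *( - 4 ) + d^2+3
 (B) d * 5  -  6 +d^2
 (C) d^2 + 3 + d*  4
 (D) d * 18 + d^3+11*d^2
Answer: A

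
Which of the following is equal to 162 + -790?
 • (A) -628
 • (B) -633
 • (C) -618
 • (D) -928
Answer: A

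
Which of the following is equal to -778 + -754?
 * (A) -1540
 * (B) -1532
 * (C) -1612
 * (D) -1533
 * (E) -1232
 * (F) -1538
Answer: B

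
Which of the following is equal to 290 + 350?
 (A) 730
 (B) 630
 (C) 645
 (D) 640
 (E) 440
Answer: D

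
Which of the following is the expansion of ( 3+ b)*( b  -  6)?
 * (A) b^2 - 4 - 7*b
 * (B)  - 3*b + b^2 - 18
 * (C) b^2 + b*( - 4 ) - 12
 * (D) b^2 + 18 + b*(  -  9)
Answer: B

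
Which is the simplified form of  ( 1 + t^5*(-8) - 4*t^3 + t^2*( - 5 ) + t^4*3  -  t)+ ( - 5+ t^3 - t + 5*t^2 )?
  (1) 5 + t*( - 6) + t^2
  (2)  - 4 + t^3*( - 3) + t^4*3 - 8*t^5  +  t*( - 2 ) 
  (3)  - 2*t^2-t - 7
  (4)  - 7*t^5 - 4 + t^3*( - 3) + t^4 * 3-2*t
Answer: 2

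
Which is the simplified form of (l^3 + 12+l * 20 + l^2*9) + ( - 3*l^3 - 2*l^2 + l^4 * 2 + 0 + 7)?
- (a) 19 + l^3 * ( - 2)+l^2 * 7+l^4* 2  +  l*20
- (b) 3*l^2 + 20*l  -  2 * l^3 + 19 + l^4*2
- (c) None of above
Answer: a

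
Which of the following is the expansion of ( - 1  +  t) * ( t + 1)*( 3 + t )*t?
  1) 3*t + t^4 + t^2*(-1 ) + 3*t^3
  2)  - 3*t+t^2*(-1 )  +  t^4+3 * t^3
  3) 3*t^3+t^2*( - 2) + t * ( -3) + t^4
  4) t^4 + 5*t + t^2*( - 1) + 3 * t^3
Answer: 2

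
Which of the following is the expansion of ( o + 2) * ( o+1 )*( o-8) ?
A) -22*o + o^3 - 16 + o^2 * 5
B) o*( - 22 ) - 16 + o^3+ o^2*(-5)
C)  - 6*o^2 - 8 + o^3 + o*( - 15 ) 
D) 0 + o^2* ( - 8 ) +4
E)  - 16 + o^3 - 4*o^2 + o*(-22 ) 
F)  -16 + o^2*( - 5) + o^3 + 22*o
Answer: B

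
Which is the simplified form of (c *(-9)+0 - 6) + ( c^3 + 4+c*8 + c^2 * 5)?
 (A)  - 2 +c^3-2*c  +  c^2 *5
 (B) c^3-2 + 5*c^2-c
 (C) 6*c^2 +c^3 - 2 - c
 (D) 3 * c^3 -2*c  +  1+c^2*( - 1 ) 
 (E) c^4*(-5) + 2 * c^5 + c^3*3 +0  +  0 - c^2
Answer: B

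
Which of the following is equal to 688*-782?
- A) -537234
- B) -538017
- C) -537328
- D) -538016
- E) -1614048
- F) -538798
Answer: D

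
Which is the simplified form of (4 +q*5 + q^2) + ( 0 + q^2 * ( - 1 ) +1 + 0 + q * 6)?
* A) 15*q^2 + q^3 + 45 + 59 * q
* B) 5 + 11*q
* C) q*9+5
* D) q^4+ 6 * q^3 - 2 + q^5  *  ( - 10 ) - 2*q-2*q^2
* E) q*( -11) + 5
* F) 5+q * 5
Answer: B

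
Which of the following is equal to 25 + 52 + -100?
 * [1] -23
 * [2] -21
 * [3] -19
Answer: 1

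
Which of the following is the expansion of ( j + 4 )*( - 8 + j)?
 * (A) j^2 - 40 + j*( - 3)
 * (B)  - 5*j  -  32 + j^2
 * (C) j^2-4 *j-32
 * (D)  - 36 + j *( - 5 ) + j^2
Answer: C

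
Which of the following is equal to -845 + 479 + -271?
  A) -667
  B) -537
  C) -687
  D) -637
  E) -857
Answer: D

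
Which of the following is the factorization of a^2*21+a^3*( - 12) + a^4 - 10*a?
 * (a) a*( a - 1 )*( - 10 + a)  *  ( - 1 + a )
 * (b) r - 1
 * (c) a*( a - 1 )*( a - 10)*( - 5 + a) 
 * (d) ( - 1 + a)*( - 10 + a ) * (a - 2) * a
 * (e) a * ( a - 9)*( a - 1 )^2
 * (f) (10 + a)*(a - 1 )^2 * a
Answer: a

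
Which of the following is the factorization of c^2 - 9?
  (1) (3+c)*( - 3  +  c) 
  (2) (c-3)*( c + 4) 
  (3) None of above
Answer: 1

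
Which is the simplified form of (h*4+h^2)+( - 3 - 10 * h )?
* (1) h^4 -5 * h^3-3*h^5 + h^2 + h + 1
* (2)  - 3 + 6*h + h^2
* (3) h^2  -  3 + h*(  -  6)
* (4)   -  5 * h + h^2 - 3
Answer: 3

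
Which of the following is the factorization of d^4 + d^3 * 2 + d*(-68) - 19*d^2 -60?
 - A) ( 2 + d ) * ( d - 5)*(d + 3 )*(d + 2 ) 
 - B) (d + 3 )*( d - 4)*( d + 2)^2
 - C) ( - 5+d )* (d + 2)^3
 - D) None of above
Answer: A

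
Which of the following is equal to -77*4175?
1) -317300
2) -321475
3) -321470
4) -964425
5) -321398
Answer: 2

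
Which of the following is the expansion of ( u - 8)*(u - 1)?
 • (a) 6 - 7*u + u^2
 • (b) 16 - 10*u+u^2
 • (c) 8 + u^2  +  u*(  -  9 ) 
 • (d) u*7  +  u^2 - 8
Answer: c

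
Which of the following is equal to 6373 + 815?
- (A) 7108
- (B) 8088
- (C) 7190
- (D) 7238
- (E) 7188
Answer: E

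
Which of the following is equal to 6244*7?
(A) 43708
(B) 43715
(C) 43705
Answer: A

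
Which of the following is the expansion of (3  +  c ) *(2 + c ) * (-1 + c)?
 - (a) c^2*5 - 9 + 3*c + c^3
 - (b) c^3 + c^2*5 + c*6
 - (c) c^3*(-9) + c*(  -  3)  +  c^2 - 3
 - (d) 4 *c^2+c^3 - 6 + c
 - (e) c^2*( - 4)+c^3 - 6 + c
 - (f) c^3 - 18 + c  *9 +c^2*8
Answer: d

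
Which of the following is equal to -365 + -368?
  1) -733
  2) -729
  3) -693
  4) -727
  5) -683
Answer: 1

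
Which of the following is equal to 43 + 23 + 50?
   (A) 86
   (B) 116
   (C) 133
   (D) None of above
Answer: B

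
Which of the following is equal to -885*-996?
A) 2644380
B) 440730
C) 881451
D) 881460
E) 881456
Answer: D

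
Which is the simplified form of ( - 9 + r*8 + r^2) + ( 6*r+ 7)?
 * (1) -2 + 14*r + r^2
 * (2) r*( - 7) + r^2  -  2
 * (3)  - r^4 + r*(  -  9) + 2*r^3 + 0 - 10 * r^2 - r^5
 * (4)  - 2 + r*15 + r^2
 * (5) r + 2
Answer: 1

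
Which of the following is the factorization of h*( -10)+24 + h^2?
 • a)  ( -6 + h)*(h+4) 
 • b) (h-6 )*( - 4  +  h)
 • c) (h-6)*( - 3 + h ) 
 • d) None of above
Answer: b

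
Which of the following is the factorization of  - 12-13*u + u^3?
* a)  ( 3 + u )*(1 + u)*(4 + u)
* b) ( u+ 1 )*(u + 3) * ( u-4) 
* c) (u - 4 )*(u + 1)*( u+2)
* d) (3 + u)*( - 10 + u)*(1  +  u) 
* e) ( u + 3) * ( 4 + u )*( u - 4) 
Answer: b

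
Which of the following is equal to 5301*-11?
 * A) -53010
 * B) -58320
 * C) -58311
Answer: C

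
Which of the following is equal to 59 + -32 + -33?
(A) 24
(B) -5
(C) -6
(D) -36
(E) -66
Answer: C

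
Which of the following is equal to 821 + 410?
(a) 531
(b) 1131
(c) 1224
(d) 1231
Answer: d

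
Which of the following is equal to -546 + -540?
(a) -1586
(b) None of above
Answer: b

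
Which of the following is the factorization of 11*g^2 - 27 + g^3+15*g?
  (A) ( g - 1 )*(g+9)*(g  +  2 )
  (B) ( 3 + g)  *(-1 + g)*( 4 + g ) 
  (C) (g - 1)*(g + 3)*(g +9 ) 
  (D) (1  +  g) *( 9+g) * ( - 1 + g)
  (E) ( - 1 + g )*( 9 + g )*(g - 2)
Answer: C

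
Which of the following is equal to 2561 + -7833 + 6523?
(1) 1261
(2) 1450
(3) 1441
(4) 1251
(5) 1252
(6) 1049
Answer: 4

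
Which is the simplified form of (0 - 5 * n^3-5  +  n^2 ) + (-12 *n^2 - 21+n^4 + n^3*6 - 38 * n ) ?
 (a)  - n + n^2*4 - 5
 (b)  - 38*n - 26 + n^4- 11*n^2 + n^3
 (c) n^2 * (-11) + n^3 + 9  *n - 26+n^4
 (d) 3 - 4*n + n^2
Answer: b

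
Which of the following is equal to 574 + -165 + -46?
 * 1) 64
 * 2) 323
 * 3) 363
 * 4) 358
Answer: 3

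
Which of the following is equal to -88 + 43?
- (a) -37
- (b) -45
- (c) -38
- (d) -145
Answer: b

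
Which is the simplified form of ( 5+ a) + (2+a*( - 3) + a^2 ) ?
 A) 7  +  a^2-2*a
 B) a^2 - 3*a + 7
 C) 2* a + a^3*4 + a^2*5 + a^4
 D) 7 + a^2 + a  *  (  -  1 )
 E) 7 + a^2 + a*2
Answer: A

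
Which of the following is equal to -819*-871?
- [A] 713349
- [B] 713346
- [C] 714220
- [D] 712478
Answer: A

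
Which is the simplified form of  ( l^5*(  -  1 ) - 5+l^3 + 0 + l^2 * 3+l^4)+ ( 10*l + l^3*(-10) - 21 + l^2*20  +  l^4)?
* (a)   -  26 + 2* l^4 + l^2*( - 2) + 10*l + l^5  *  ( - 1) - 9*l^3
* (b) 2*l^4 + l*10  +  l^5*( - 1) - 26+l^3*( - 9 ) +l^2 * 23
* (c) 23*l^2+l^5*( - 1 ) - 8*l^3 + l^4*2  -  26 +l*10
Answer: b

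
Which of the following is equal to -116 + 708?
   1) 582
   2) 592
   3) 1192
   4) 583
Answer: 2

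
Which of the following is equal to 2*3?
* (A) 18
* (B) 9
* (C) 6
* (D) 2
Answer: C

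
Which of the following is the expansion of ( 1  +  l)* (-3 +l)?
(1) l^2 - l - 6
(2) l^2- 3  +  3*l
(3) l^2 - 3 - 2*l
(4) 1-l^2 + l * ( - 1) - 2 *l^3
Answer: 3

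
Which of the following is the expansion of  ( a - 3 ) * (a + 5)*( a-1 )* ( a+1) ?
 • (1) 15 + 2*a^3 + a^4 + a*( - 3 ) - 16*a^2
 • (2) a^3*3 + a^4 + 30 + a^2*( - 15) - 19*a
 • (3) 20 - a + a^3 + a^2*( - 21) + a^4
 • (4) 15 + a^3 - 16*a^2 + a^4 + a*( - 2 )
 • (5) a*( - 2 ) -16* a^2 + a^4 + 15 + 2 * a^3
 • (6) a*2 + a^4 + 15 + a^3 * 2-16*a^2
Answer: 5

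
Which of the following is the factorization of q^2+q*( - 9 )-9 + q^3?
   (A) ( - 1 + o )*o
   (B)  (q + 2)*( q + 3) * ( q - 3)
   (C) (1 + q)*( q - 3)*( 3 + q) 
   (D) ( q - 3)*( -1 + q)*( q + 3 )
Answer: C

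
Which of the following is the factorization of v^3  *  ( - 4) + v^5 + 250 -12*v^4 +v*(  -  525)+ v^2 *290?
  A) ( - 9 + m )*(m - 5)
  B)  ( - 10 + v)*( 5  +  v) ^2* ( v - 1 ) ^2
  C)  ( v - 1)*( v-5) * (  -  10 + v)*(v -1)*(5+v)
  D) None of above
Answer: C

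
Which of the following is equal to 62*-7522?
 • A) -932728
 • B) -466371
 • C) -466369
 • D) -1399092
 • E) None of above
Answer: E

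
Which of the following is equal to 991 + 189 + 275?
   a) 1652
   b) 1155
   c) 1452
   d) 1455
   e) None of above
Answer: d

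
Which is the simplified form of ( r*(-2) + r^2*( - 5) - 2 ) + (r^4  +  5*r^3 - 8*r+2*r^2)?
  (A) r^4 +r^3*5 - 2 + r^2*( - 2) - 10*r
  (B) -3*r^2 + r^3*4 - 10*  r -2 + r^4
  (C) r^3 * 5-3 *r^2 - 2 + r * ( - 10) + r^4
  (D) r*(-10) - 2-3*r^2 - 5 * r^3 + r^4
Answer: C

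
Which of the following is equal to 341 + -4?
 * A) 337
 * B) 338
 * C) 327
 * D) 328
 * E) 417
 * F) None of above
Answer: A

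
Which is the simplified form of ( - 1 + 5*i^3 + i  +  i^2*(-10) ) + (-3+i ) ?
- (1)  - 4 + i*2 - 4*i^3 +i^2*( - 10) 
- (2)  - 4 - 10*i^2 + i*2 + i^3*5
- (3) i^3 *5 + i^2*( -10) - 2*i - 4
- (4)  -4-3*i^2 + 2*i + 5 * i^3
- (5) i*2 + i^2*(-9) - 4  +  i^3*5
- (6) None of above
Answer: 2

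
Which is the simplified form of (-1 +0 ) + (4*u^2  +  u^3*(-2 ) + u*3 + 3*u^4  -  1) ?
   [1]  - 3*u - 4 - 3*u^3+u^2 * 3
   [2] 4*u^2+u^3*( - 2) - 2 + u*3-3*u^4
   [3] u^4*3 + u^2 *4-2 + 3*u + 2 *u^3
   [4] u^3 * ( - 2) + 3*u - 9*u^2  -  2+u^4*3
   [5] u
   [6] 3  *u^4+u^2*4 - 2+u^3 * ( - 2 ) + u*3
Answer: 6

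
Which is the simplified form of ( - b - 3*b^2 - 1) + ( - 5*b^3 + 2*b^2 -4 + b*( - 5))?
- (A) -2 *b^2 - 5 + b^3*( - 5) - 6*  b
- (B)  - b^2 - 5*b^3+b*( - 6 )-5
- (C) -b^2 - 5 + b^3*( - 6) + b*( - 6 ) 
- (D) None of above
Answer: B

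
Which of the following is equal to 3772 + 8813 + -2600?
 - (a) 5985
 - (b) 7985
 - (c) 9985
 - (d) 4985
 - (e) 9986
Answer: c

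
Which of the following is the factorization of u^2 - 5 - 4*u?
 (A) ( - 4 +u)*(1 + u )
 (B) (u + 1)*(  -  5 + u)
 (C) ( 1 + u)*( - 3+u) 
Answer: B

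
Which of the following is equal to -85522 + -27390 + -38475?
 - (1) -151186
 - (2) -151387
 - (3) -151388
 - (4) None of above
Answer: 2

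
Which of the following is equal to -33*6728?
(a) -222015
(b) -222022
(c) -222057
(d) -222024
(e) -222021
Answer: d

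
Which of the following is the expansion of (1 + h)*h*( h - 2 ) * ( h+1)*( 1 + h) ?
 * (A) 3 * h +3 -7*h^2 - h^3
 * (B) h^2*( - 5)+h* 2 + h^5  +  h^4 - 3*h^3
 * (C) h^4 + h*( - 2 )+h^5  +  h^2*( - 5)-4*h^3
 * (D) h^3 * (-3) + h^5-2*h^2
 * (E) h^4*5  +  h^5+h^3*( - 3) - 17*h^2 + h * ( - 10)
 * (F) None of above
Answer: F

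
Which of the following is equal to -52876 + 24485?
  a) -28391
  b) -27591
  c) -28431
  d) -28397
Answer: a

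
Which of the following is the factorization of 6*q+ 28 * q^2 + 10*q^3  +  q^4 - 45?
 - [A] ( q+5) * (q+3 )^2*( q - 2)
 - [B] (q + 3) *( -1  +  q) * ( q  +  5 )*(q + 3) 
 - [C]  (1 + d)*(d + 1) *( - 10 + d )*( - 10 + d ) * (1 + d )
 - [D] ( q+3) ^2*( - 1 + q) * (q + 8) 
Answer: B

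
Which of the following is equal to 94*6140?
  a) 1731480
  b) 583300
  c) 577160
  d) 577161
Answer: c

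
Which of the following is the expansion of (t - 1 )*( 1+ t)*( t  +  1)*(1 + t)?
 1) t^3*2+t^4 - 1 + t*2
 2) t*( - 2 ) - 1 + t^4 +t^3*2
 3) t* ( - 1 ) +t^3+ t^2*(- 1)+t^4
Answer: 2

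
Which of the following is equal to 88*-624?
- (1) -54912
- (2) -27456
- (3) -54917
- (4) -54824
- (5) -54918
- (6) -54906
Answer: 1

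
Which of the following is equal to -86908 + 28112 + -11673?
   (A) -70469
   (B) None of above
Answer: A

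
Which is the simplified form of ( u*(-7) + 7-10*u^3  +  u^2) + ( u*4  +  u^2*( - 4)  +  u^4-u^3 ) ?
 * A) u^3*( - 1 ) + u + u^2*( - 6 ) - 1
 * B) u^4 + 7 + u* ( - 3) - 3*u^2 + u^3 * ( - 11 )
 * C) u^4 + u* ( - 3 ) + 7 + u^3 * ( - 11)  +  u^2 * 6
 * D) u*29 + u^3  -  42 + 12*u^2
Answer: B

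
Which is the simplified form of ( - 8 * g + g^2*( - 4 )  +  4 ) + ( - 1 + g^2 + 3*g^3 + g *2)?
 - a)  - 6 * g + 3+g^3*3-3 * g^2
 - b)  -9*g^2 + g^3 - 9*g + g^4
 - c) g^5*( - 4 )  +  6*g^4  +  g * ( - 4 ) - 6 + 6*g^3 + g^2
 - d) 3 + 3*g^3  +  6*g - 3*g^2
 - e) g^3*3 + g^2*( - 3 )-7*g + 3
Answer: a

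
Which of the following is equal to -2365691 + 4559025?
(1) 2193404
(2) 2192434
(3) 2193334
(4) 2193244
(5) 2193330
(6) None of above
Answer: 3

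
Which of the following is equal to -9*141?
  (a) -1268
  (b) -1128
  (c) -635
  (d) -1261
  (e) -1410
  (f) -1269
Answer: f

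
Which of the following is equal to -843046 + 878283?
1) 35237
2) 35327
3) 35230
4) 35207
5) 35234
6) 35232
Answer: 1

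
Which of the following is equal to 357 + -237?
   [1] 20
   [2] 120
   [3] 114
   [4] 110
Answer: 2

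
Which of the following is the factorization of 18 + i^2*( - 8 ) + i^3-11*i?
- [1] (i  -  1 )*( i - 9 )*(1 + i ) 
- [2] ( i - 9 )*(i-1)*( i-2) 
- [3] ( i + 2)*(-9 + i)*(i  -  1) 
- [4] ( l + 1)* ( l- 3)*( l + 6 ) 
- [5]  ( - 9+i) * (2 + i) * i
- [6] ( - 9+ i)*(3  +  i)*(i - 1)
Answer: 3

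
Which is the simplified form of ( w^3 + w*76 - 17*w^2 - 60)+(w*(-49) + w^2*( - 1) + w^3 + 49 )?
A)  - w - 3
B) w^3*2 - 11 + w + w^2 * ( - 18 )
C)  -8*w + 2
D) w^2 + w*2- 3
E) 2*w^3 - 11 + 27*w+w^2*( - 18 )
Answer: E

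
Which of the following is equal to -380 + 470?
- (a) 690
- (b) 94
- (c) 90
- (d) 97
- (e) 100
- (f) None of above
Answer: c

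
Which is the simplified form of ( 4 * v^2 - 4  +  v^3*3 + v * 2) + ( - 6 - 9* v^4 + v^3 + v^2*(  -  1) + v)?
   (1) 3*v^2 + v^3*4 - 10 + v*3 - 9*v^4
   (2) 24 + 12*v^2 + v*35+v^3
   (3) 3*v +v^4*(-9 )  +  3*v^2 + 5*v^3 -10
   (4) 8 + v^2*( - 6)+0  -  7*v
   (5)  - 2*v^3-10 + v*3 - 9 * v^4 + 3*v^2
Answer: 1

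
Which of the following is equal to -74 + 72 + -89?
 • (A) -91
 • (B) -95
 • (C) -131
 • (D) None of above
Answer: A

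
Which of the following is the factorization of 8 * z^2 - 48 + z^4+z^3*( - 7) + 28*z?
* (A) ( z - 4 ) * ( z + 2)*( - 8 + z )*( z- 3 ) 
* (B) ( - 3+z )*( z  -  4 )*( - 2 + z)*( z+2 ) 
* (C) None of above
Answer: B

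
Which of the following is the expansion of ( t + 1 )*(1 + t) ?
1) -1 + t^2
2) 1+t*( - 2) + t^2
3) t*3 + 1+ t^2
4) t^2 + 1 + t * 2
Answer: 4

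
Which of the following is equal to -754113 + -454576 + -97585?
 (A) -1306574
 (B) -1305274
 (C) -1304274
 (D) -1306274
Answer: D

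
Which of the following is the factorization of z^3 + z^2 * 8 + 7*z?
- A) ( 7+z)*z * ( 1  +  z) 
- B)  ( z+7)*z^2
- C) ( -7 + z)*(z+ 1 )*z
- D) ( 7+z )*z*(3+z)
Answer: A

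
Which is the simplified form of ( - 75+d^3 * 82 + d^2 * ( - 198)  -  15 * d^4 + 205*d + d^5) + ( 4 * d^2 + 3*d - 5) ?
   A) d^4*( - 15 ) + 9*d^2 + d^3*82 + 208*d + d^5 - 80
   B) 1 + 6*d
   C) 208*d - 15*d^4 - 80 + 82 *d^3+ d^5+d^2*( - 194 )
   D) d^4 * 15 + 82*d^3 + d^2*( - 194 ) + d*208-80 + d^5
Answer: C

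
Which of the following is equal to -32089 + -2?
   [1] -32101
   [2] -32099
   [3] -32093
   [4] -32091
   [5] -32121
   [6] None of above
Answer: 4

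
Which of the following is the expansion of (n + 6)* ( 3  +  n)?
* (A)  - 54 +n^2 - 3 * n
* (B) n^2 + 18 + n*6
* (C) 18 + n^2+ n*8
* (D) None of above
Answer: D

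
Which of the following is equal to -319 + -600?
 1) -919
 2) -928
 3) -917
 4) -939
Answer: 1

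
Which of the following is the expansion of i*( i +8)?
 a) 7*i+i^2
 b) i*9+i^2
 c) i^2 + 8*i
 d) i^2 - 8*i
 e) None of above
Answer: c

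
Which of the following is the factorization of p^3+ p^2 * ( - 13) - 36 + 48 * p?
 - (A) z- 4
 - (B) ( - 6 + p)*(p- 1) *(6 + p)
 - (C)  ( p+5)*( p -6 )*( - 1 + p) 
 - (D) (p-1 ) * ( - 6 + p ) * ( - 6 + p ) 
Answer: D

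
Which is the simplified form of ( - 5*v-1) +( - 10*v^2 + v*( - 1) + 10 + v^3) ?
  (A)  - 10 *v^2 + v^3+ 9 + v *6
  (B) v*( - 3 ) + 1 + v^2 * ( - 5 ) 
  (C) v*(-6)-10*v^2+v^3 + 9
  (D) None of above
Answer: C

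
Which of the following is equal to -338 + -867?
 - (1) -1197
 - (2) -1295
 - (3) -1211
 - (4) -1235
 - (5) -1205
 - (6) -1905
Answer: 5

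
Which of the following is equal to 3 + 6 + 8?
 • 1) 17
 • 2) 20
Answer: 1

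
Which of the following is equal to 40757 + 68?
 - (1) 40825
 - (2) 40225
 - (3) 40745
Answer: 1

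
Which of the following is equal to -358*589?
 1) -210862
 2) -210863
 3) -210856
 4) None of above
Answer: 1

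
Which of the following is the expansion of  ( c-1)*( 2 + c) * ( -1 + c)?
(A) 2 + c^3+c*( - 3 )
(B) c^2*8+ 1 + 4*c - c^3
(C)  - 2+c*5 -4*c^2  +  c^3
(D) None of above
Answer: A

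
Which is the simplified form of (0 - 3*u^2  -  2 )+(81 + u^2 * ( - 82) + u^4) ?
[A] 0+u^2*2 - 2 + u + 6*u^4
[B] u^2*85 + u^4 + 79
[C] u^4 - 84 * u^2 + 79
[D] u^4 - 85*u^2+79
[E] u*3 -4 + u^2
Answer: D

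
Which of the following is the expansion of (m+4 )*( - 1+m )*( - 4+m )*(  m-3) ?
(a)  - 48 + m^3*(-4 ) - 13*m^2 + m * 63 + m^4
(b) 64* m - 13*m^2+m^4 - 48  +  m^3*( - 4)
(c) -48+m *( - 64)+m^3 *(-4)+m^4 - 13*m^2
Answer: b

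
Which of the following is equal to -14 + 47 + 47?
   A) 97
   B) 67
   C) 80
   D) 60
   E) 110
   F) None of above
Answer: C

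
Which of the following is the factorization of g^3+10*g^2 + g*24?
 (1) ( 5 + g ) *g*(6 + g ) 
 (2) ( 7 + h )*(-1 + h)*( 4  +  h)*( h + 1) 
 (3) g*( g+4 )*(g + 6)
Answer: 3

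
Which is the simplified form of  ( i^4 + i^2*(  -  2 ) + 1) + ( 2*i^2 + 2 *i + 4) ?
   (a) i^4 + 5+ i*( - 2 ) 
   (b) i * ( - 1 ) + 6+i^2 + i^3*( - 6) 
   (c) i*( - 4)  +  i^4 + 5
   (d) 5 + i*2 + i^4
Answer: d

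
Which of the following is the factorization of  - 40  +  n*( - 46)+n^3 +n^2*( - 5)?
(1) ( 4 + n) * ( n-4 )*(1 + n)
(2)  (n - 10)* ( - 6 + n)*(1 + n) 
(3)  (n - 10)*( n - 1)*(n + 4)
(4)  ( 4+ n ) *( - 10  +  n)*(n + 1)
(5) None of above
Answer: 4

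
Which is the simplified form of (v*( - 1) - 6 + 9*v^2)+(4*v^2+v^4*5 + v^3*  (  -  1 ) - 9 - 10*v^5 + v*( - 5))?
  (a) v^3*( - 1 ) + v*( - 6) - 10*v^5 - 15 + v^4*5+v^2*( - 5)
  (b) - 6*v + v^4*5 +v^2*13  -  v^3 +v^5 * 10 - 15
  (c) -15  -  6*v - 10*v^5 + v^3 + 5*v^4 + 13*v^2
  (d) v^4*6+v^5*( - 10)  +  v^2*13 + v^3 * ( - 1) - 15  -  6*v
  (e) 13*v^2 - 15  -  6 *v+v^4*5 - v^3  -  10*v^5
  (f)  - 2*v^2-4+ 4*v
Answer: e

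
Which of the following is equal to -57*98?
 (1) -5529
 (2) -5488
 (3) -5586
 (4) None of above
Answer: 3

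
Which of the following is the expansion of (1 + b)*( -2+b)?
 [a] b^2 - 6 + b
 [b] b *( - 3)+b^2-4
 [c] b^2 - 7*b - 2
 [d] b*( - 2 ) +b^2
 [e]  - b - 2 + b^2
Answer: e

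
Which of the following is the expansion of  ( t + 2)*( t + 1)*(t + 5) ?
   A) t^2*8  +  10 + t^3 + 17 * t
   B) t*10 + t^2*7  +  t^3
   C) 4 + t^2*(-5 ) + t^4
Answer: A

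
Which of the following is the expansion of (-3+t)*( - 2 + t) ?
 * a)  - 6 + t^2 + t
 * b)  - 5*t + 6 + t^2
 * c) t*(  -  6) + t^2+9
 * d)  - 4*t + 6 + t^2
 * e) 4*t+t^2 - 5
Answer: b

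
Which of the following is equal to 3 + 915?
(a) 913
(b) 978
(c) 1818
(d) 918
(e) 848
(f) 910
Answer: d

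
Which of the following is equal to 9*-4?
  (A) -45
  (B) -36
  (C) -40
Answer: B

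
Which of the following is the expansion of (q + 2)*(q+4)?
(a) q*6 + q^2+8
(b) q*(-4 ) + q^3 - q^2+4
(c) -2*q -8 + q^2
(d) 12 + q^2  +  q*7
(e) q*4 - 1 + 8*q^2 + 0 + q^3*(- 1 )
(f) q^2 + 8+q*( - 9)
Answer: a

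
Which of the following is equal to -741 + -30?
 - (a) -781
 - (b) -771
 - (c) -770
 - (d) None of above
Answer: b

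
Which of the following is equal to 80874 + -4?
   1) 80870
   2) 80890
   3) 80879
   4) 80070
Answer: 1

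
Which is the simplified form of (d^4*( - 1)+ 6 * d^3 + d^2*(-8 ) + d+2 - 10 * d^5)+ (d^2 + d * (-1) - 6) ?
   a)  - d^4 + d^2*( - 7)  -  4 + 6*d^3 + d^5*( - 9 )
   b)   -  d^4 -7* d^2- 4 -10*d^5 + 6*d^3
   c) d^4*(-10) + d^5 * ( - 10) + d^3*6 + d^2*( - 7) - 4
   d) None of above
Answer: b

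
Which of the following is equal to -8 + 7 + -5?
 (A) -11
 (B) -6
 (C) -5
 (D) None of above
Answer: B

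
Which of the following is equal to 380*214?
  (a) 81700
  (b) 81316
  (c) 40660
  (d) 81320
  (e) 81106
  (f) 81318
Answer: d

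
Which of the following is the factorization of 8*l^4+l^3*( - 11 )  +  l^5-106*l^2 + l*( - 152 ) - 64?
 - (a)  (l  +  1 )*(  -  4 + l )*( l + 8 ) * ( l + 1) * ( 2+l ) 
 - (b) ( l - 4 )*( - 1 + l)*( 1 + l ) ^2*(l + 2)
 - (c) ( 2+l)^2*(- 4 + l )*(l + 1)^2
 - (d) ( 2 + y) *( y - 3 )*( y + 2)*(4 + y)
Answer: a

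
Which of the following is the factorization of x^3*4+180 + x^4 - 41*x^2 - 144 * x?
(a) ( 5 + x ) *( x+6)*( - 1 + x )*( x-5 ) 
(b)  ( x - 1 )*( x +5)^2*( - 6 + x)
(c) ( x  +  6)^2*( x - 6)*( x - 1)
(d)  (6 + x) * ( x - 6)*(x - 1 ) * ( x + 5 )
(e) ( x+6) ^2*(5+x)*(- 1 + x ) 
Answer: d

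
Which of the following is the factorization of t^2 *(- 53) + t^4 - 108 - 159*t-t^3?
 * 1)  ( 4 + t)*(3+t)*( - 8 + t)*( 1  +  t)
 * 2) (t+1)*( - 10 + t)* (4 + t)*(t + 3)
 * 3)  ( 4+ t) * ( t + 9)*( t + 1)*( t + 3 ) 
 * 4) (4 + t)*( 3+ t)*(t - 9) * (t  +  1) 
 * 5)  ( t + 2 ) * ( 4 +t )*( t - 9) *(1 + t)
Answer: 4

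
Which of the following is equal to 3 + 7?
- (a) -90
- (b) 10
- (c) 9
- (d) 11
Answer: b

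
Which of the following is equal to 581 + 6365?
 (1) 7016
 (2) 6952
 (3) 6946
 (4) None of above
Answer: 3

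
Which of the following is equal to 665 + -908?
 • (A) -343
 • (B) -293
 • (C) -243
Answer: C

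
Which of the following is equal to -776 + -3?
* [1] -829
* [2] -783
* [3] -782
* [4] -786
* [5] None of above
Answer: 5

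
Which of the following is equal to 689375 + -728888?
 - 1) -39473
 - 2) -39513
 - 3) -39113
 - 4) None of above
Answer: 2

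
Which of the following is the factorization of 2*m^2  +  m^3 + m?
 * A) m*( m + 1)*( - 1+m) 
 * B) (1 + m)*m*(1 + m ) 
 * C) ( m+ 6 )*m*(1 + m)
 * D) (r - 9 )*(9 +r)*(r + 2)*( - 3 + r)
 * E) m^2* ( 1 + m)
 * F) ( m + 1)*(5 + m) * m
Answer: B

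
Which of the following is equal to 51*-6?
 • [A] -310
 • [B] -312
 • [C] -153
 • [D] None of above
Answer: D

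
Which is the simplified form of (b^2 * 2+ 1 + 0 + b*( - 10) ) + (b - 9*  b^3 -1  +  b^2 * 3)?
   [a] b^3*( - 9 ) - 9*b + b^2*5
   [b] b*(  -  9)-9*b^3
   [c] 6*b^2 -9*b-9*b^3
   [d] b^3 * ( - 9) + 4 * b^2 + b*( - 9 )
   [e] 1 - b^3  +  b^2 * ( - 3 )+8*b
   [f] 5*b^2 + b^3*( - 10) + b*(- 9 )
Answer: a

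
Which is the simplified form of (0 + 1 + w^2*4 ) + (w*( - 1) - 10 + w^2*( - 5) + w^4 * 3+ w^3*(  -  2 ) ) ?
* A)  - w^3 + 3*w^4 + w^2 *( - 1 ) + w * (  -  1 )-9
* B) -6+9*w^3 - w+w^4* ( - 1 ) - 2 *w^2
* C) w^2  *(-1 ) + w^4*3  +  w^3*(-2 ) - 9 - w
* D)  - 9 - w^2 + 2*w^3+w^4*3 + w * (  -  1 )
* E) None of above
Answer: C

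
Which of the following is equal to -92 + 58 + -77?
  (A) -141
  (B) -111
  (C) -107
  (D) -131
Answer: B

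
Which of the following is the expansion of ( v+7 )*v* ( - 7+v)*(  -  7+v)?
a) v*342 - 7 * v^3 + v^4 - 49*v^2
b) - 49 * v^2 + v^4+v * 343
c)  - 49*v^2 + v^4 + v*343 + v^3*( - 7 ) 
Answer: c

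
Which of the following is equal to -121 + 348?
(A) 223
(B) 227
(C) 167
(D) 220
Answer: B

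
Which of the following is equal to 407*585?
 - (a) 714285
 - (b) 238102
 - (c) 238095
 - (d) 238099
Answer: c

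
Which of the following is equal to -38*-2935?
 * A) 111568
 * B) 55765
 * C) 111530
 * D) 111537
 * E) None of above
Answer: C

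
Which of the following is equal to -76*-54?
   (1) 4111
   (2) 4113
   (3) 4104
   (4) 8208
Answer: 3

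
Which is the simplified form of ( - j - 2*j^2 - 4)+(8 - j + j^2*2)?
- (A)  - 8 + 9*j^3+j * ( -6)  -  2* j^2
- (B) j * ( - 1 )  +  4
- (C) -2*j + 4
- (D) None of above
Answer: C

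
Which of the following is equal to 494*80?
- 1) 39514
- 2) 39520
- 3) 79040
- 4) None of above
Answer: 2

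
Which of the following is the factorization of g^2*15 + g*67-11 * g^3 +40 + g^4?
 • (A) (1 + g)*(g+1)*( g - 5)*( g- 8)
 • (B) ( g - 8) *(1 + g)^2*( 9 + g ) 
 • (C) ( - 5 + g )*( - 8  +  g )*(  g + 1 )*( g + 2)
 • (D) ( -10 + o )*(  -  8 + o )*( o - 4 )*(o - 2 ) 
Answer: A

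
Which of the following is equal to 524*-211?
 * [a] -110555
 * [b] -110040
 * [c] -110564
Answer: c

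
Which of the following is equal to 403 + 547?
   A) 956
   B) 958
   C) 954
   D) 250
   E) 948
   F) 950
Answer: F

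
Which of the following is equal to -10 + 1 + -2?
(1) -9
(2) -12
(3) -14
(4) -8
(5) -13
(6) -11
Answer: 6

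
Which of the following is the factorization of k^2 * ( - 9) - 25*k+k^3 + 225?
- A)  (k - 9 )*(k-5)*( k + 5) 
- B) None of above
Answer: A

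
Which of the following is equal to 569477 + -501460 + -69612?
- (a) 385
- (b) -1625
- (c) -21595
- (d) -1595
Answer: d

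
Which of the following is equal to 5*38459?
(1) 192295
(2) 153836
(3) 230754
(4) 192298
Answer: 1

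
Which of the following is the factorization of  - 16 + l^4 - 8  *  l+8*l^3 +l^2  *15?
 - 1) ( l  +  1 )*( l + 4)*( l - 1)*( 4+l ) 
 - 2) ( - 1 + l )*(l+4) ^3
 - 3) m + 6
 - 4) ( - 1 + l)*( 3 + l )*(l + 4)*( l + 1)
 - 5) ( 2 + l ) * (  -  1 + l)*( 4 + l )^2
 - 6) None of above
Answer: 1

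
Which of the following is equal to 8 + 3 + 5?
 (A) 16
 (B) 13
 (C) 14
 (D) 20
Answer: A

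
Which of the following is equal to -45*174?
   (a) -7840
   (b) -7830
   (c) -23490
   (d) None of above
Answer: b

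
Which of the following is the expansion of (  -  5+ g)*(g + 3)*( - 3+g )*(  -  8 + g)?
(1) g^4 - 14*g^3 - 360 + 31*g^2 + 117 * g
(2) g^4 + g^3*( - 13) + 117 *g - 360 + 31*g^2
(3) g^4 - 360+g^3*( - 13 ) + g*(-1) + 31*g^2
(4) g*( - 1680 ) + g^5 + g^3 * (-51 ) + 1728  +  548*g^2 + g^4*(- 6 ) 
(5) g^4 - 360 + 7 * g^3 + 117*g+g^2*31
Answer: 2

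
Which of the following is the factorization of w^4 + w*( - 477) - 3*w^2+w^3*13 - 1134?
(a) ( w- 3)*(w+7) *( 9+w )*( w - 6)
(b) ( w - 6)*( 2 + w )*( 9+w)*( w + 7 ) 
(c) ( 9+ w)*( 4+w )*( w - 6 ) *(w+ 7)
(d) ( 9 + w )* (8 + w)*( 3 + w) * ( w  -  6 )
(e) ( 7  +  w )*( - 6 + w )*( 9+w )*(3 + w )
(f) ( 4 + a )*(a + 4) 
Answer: e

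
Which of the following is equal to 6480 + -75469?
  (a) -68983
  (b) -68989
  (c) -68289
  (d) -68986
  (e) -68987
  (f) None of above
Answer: b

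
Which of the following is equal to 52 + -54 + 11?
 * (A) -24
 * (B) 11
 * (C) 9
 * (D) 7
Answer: C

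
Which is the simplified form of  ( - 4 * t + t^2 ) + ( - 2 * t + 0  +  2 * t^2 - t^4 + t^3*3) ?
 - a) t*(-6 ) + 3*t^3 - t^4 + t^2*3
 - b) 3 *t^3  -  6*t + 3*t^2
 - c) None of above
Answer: a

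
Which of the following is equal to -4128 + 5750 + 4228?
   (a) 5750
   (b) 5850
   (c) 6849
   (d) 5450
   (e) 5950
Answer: b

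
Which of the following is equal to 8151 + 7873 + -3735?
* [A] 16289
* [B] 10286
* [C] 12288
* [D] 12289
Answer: D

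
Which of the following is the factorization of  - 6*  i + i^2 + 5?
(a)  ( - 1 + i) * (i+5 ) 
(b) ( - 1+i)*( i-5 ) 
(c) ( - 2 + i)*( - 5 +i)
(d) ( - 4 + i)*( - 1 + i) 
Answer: b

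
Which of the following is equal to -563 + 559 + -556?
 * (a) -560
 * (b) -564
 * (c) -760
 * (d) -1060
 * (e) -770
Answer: a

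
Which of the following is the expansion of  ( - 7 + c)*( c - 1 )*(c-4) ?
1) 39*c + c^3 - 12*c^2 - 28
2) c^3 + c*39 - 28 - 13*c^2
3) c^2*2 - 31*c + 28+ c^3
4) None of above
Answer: 1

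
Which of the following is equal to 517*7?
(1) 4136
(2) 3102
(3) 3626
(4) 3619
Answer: 4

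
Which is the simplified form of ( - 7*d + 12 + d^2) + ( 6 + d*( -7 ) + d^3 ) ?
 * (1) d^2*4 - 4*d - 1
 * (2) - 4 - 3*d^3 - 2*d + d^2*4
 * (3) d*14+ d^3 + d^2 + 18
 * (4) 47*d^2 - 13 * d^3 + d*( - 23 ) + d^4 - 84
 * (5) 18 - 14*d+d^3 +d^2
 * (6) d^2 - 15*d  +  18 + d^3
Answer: 5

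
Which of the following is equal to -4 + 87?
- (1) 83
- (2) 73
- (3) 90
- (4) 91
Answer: 1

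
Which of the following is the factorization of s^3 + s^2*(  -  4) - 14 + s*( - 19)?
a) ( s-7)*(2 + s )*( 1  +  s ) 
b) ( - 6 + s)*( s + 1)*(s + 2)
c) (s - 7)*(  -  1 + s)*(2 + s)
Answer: a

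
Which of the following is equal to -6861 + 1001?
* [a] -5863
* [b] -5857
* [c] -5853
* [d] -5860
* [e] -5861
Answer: d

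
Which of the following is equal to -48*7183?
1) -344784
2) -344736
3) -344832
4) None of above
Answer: 1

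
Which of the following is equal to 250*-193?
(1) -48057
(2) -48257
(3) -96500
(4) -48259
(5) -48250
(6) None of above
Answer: 5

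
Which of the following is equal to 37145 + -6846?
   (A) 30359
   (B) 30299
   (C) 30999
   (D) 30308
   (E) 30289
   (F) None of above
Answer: B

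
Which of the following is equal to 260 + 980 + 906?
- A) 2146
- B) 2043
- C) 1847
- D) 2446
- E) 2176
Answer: A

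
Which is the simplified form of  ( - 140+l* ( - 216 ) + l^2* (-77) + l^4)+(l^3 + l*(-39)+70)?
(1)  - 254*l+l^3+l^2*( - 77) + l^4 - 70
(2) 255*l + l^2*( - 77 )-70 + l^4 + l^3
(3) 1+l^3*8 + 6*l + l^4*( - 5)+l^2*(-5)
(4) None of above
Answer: 4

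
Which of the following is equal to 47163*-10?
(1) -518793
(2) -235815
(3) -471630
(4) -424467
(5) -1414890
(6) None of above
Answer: 3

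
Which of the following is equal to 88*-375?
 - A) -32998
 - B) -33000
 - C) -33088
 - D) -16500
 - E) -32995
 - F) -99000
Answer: B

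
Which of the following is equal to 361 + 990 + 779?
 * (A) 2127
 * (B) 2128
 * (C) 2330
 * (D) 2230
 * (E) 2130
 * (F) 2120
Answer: E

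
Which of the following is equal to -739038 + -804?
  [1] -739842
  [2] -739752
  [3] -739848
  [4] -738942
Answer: 1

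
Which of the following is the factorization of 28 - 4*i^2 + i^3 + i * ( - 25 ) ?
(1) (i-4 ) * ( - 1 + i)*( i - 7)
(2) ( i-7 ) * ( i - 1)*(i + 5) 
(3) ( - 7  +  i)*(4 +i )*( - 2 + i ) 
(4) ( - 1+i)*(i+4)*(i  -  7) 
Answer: 4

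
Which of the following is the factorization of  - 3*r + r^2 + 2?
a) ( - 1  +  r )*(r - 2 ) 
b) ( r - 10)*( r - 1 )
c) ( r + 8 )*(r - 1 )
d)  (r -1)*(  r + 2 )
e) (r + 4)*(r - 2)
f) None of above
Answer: a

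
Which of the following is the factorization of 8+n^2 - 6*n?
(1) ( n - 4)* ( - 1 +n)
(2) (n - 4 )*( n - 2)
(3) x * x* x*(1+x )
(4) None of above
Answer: 2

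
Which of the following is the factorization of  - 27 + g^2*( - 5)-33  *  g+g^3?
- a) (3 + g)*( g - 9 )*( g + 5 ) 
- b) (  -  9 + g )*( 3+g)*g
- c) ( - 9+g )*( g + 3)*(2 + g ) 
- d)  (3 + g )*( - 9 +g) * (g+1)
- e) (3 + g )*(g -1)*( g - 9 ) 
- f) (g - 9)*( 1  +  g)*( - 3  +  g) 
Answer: d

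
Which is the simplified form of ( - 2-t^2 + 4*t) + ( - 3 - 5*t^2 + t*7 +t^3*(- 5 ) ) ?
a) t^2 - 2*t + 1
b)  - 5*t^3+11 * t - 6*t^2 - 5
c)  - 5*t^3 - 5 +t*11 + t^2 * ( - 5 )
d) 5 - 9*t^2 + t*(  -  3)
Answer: b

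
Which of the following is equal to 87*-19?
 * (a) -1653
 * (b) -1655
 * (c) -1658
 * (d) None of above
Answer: a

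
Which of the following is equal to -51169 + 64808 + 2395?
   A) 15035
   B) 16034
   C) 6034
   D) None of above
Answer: B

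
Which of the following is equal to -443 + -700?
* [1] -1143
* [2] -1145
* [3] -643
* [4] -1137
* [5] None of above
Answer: 1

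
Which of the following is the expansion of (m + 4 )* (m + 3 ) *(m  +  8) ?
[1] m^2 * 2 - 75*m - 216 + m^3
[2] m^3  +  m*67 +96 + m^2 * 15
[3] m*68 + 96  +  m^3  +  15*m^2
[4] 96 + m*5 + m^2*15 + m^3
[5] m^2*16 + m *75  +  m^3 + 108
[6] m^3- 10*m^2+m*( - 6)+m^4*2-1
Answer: 3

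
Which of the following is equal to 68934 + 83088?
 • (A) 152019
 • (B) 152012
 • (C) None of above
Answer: C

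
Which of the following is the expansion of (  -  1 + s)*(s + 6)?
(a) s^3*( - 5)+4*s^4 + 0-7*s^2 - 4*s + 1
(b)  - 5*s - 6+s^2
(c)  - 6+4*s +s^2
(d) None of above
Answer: d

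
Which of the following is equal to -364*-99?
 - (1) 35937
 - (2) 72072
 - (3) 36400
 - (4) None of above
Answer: 4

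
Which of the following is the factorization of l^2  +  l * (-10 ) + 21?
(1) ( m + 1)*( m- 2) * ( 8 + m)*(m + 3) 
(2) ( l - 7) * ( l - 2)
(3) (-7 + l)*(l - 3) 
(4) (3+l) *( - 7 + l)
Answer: 3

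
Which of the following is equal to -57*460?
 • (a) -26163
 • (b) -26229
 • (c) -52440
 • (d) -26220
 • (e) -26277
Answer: d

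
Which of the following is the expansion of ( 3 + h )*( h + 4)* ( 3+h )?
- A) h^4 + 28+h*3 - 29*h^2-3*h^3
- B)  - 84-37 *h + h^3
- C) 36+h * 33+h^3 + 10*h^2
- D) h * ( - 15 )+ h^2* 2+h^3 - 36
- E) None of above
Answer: C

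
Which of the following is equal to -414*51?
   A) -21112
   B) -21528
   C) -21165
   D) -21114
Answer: D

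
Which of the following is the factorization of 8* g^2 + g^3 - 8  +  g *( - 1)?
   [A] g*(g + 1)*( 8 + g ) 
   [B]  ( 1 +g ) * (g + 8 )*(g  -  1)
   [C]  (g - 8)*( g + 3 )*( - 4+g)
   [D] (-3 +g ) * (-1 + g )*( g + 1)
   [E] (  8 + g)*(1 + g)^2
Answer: B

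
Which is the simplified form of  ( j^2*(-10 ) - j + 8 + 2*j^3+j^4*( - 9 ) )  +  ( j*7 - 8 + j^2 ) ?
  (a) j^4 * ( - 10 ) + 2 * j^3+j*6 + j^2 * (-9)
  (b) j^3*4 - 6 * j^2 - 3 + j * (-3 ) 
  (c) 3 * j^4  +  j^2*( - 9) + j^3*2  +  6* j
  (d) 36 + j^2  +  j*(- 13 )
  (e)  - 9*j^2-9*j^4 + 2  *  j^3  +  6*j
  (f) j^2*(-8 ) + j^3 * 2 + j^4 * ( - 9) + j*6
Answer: e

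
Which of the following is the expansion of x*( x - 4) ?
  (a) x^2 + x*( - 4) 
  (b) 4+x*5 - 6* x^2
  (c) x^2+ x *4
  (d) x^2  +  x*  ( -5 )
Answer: a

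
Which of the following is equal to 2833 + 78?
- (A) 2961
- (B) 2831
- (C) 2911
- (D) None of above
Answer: C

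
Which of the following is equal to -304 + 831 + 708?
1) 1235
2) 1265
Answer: 1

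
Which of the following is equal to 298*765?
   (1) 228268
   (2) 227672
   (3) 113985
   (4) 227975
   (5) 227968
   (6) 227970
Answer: 6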